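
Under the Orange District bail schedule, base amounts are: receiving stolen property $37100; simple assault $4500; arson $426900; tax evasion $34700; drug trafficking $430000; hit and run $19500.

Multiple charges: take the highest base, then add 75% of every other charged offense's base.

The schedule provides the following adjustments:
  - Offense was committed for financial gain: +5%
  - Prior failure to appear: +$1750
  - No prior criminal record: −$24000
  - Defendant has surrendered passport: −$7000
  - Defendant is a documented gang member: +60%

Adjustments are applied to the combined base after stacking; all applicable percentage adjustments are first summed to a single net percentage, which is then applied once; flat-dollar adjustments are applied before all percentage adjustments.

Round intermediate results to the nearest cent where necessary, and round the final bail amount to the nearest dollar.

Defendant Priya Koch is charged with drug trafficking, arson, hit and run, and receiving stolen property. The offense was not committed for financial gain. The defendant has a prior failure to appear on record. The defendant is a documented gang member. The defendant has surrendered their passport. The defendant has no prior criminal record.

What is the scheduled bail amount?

$1221400

Base amounts from the schedule: drug trafficking $430000; arson $426900; hit and run $19500; receiving stolen property $37100.
Stacking rule: highest base plus 75% of each additional charge. Highest is drug trafficking at $430000. Additional: $426900 × 75% = $320175; $19500 × 75% = $14625; $37100 × 75% = $27825. Combined base = $430000 + $362625 = $792625.
Prior failure to appear (+$1750 flat): $792625 + $1750 = $794375.
No prior criminal record (−$24000 flat): $794375 − $24000 = $770375.
Defendant has surrendered passport (−$7000 flat): $770375 − $7000 = $763375.
Defendant is a documented gang member (+60%): $763375 × 1.6 = $1221400.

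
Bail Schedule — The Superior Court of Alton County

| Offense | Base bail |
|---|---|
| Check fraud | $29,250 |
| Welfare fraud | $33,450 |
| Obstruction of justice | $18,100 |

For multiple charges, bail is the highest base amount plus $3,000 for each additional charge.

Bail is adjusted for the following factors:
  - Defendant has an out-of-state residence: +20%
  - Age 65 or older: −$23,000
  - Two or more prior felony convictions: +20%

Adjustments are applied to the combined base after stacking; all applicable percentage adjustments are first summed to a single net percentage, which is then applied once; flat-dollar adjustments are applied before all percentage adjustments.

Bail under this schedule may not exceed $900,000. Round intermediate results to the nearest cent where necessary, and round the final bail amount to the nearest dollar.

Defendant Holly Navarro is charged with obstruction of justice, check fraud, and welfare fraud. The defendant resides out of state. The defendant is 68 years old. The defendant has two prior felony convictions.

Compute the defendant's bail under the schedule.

$23,030

Base amounts from the schedule: obstruction of justice $18,100; check fraud $29,250; welfare fraud $33,450.
Stacking rule: highest base plus $3,000 per additional charge. Highest is welfare fraud at $33,450; 2 additional charges → +$6,000. Combined base = $39,450.
Age 65 or older (−$23,000 flat): $39,450 − $23,000 = $16,450.
Net percentage adjustment: +20% +20% = +40%. $16,450 × 1.4 = $23,030.
$23,030 is within the $900,000 maximum.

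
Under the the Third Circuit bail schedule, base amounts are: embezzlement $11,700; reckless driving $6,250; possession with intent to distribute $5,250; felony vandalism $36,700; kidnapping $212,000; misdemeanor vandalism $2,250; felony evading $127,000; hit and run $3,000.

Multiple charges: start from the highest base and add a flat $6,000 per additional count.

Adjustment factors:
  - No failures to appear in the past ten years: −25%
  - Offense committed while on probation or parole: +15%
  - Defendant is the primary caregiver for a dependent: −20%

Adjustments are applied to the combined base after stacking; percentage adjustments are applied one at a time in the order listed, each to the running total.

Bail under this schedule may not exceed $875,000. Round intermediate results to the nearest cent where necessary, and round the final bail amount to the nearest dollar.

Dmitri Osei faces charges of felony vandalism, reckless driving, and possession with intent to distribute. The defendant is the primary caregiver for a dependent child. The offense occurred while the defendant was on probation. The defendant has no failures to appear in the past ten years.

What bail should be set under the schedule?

$33,603

Base amounts from the schedule: felony vandalism $36,700; reckless driving $6,250; possession with intent to distribute $5,250.
Stacking rule: highest base plus $6,000 per additional charge. Highest is felony vandalism at $36,700; 2 additional charges → +$12,000. Combined base = $48,700.
No failures to appear in the past ten years (−25%): $48,700 × 0.75 = $36,525.
Offense committed while on probation or parole (+15%): $36,525 × 1.15 = $42,003.75.
Defendant is the primary caregiver for a dependent (−20%): $42,003.75 × 0.8 = $33,603.
$33,603 is within the $875,000 maximum.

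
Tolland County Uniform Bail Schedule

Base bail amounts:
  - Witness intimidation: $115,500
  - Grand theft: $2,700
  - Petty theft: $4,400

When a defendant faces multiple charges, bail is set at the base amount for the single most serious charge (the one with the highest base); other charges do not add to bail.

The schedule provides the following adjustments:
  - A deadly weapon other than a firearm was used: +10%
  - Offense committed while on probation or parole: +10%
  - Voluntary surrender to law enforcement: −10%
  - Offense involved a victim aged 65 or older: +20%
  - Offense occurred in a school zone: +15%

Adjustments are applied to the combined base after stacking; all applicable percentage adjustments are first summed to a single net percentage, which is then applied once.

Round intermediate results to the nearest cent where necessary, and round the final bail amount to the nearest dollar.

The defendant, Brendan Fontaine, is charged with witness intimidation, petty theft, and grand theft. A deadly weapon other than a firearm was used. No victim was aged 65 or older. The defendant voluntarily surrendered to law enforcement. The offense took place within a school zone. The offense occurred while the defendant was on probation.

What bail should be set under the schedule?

$144,375

Base amounts from the schedule: witness intimidation $115,500; petty theft $4,400; grand theft $2,700.
Stacking rule: use the highest base only. Highest is witness intimidation at $115,500. Combined base = $115,500.
Net percentage adjustment: +10% +10% −10% +15% = +25%. $115,500 × 1.25 = $144,375.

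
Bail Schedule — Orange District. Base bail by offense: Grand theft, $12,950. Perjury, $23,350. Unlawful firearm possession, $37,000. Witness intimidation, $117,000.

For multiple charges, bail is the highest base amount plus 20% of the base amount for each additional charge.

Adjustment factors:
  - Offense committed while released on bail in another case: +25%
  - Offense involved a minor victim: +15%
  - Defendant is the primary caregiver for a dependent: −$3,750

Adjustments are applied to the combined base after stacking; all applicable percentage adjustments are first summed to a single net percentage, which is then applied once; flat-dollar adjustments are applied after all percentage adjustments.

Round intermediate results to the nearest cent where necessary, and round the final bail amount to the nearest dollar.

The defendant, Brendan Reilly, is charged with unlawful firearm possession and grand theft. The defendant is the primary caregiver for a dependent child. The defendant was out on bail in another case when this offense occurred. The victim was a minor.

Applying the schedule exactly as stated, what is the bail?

Base amounts from the schedule: unlawful firearm possession $37,000; grand theft $12,950.
Stacking rule: highest base plus 20% of each additional charge. Highest is unlawful firearm possession at $37,000. Additional: $12,950 × 20% = $2,590. Combined base = $37,000 + $2,590 = $39,590.
Net percentage adjustment: +25% +15% = +40%. $39,590 × 1.4 = $55,426.
Defendant is the primary caregiver for a dependent (−$3,750 flat): $55,426 − $3,750 = $51,676.

$51,676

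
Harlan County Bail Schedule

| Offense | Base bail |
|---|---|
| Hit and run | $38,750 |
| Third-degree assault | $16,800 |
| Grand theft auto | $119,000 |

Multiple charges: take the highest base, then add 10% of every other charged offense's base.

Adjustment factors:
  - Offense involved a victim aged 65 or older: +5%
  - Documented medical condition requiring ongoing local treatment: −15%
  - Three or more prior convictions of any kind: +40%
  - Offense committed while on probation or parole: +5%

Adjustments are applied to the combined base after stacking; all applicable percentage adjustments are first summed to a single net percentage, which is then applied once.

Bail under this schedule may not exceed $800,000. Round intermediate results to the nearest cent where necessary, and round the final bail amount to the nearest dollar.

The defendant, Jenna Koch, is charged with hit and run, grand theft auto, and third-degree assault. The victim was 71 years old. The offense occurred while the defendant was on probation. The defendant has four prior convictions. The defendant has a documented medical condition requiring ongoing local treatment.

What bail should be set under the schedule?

$168,149

Base amounts from the schedule: hit and run $38,750; grand theft auto $119,000; third-degree assault $16,800.
Stacking rule: highest base plus 10% of each additional charge. Highest is grand theft auto at $119,000. Additional: $38,750 × 10% = $3,875; $16,800 × 10% = $1,680. Combined base = $119,000 + $5,555 = $124,555.
Net percentage adjustment: +5% −15% +40% +5% = +35%. $124,555 × 1.35 = $168,149.25.
$168,149.25 is within the $800,000 maximum.
Rounded to the nearest dollar: $168,149.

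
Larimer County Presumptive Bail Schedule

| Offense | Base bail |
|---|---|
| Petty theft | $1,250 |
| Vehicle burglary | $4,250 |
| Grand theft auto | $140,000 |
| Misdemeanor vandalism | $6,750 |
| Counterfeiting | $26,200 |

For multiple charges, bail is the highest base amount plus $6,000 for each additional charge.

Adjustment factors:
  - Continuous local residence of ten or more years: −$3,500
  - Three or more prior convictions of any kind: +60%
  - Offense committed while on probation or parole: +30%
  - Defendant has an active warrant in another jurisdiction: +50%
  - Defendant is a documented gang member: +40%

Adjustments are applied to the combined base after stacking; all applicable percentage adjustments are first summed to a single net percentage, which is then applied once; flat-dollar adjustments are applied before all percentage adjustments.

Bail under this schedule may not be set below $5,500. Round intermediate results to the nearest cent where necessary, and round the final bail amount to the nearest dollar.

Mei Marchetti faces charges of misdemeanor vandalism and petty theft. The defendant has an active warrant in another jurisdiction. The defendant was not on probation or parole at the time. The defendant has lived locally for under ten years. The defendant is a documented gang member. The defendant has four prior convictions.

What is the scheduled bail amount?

$31,875

Base amounts from the schedule: misdemeanor vandalism $6,750; petty theft $1,250.
Stacking rule: highest base plus $6,000 per additional charge. Highest is misdemeanor vandalism at $6,750; 1 additional charge → +$6,000. Combined base = $12,750.
Net percentage adjustment: +60% +50% +40% = +150%. $12,750 × 2.5 = $31,875.
$31,875 is at or above the $5,500 minimum.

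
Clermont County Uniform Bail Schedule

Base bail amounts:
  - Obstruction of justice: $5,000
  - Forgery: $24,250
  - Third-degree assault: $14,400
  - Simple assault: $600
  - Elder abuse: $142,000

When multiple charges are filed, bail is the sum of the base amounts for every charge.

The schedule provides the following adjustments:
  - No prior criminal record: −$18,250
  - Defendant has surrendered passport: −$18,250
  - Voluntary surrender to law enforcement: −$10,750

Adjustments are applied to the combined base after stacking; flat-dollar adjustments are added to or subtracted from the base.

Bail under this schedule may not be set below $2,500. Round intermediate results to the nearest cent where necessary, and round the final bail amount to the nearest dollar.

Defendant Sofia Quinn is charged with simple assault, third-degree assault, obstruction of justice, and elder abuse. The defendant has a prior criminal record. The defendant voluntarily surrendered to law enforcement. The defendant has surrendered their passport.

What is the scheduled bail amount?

$133,000

Base amounts from the schedule: simple assault $600; third-degree assault $14,400; obstruction of justice $5,000; elder abuse $142,000.
Stacking rule: sum of all bases. $600 + $14,400 + $5,000 + $142,000 = $162,000.
Defendant has surrendered passport (−$18,250 flat): $162,000 − $18,250 = $143,750.
Voluntary surrender to law enforcement (−$10,750 flat): $143,750 − $10,750 = $133,000.
$133,000 is at or above the $2,500 minimum.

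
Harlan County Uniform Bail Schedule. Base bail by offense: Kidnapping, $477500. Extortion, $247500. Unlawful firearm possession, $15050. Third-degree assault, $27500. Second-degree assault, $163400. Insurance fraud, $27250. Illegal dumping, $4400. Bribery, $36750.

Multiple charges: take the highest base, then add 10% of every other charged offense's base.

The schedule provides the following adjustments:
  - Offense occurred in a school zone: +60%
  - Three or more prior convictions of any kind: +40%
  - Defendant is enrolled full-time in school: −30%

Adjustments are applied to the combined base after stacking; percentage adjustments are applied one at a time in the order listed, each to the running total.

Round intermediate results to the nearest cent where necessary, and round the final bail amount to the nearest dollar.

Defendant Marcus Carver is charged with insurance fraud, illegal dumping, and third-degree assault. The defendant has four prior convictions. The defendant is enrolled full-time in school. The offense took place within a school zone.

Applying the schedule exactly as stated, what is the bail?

Base amounts from the schedule: insurance fraud $27250; illegal dumping $4400; third-degree assault $27500.
Stacking rule: highest base plus 10% of each additional charge. Highest is third-degree assault at $27500. Additional: $27250 × 10% = $2725; $4400 × 10% = $440. Combined base = $27500 + $3165 = $30665.
Offense occurred in a school zone (+60%): $30665 × 1.6 = $49064.
Three or more prior convictions of any kind (+40%): $49064 × 1.4 = $68689.60.
Defendant is enrolled full-time in school (−30%): $68689.60 × 0.7 = $48082.72.
Rounded to the nearest dollar: $48083.

$48083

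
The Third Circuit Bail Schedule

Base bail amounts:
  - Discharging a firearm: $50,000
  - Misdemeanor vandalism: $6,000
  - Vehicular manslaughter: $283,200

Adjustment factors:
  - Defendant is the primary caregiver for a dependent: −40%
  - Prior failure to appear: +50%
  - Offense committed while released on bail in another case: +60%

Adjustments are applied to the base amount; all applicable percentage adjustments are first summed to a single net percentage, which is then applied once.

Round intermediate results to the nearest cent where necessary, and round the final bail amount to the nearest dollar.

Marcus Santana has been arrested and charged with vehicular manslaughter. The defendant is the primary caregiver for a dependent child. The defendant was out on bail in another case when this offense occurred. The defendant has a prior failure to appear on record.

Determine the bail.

Base amounts from the schedule: vehicular manslaughter $283,200.
Single charge. Combined base = $283,200.
Net percentage adjustment: −40% +50% +60% = +70%. $283,200 × 1.7 = $481,440.

$481,440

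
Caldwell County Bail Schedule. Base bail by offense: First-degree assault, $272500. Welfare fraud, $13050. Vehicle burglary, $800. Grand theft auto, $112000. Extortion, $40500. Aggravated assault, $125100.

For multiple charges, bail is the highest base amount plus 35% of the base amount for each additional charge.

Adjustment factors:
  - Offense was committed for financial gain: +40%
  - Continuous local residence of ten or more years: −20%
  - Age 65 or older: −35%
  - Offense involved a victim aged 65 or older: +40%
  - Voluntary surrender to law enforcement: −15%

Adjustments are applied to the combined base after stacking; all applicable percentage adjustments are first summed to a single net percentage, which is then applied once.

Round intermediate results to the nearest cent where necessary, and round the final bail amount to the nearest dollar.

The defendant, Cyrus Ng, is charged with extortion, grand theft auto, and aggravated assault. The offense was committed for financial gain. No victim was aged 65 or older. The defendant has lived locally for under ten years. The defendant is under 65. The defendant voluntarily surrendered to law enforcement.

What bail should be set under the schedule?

Base amounts from the schedule: extortion $40500; grand theft auto $112000; aggravated assault $125100.
Stacking rule: highest base plus 35% of each additional charge. Highest is aggravated assault at $125100. Additional: $40500 × 35% = $14175; $112000 × 35% = $39200. Combined base = $125100 + $53375 = $178475.
Net percentage adjustment: +40% −15% = +25%. $178475 × 1.25 = $223093.75.
Rounded to the nearest dollar: $223094.

$223094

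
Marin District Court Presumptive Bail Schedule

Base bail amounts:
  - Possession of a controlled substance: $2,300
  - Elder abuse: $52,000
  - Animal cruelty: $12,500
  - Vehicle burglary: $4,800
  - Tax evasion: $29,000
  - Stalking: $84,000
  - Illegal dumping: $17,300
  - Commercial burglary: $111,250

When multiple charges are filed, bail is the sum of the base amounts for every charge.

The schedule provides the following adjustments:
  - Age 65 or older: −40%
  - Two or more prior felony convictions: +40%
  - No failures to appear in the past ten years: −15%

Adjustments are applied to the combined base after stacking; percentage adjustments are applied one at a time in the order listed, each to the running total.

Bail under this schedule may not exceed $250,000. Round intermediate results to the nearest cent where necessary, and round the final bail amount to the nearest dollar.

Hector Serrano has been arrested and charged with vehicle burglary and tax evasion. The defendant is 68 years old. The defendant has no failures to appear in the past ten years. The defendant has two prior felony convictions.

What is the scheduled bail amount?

$24,133

Base amounts from the schedule: vehicle burglary $4,800; tax evasion $29,000.
Stacking rule: sum of all bases. $4,800 + $29,000 = $33,800.
Age 65 or older (−40%): $33,800 × 0.6 = $20,280.
Two or more prior felony convictions (+40%): $20,280 × 1.4 = $28,392.
No failures to appear in the past ten years (−15%): $28,392 × 0.85 = $24,133.20.
$24,133.20 is within the $250,000 maximum.
Rounded to the nearest dollar: $24,133.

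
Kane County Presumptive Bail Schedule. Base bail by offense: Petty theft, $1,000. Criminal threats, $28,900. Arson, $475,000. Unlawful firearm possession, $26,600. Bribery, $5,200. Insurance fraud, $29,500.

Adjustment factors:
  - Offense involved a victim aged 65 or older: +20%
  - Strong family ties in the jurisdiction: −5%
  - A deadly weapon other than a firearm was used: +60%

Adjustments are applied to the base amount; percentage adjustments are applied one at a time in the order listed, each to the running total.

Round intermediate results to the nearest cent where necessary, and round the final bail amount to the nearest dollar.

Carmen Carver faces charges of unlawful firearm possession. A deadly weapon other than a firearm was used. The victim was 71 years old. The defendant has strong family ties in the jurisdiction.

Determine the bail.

Base amounts from the schedule: unlawful firearm possession $26,600.
Single charge. Combined base = $26,600.
Offense involved a victim aged 65 or older (+20%): $26,600 × 1.2 = $31,920.
Strong family ties in the jurisdiction (−5%): $31,920 × 0.95 = $30,324.
A deadly weapon other than a firearm was used (+60%): $30,324 × 1.6 = $48,518.40.
Rounded to the nearest dollar: $48,518.

$48,518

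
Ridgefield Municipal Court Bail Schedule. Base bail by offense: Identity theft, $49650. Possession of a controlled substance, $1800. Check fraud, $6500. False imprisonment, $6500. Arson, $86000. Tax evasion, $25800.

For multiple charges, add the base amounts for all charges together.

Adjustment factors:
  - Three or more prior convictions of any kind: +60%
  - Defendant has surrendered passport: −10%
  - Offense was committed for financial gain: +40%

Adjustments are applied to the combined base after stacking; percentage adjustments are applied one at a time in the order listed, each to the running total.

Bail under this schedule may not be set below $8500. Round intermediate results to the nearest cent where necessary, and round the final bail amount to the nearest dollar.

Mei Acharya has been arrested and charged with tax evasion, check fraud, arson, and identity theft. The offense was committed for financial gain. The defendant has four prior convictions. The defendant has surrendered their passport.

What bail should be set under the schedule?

$338587

Base amounts from the schedule: tax evasion $25800; check fraud $6500; arson $86000; identity theft $49650.
Stacking rule: sum of all bases. $25800 + $6500 + $86000 + $49650 = $167950.
Three or more prior convictions of any kind (+60%): $167950 × 1.6 = $268720.
Defendant has surrendered passport (−10%): $268720 × 0.9 = $241848.
Offense was committed for financial gain (+40%): $241848 × 1.4 = $338587.20.
$338587.20 is at or above the $8500 minimum.
Rounded to the nearest dollar: $338587.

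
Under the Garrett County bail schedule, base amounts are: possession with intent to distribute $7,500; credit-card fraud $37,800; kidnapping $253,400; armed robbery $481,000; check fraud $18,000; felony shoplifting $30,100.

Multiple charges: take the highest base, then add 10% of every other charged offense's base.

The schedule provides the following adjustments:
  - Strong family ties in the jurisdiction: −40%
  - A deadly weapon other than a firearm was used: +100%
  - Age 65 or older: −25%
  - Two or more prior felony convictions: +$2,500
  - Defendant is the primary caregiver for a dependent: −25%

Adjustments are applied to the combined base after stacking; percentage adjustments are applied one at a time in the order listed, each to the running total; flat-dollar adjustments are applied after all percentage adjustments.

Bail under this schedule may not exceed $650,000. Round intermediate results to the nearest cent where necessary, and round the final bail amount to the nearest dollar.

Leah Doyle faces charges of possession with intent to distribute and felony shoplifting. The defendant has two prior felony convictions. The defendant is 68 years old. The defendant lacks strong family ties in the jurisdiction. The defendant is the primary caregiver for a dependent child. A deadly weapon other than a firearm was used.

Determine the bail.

Base amounts from the schedule: possession with intent to distribute $7,500; felony shoplifting $30,100.
Stacking rule: highest base plus 10% of each additional charge. Highest is felony shoplifting at $30,100. Additional: $7,500 × 10% = $750. Combined base = $30,100 + $750 = $30,850.
A deadly weapon other than a firearm was used (+100%): $30,850 × 2 = $61,700.
Age 65 or older (−25%): $61,700 × 0.75 = $46,275.
Defendant is the primary caregiver for a dependent (−25%): $46,275 × 0.75 = $34,706.25.
Two or more prior felony convictions (+$2,500 flat): $34,706.25 + $2,500 = $37,206.25.
$37,206.25 is within the $650,000 maximum.
Rounded to the nearest dollar: $37,206.

$37,206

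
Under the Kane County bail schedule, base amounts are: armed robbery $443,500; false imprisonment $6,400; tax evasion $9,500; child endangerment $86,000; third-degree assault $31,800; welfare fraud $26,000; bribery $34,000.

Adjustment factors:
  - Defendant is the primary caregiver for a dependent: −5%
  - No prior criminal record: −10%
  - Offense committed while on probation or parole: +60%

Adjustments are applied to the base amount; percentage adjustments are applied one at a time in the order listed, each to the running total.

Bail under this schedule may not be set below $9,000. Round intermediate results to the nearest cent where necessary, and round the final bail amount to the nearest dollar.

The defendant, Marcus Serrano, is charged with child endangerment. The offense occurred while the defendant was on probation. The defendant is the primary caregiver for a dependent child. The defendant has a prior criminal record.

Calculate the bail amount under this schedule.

$130,720

Base amounts from the schedule: child endangerment $86,000.
Single charge. Combined base = $86,000.
Defendant is the primary caregiver for a dependent (−5%): $86,000 × 0.95 = $81,700.
Offense committed while on probation or parole (+60%): $81,700 × 1.6 = $130,720.
$130,720 is at or above the $9,000 minimum.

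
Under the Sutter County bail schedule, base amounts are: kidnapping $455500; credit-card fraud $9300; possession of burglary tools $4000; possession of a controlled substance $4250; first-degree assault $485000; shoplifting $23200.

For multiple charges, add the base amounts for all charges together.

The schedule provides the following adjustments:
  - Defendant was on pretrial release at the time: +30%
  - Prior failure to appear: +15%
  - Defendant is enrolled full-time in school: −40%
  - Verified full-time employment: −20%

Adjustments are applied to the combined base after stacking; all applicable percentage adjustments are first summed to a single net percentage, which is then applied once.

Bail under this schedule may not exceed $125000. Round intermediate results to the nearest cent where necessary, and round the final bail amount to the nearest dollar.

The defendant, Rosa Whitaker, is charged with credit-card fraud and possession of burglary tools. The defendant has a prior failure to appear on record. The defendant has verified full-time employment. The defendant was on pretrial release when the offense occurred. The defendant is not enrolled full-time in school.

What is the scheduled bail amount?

Base amounts from the schedule: credit-card fraud $9300; possession of burglary tools $4000.
Stacking rule: sum of all bases. $9300 + $4000 = $13300.
Net percentage adjustment: +30% +15% −20% = +25%. $13300 × 1.25 = $16625.
$16625 is within the $125000 maximum.

$16625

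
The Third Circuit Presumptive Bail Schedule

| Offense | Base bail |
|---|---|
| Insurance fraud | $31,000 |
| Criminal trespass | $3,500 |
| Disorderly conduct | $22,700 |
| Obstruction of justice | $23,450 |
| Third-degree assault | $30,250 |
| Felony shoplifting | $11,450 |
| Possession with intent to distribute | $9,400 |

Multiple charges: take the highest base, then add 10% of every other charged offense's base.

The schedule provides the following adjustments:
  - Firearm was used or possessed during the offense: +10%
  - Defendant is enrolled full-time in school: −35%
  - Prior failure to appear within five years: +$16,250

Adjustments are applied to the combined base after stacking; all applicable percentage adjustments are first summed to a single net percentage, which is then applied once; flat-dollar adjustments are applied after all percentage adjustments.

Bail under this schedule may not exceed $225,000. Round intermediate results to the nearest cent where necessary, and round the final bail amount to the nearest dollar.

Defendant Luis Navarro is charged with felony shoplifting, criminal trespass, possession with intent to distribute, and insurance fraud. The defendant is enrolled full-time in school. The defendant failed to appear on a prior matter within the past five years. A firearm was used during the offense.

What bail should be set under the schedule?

$41,326

Base amounts from the schedule: felony shoplifting $11,450; criminal trespass $3,500; possession with intent to distribute $9,400; insurance fraud $31,000.
Stacking rule: highest base plus 10% of each additional charge. Highest is insurance fraud at $31,000. Additional: $11,450 × 10% = $1,145; $3,500 × 10% = $350; $9,400 × 10% = $940. Combined base = $31,000 + $2,435 = $33,435.
Net percentage adjustment: +10% −35% = −25%. $33,435 × 0.75 = $25,076.25.
Prior failure to appear within five years (+$16,250 flat): $25,076.25 + $16,250 = $41,326.25.
$41,326.25 is within the $225,000 maximum.
Rounded to the nearest dollar: $41,326.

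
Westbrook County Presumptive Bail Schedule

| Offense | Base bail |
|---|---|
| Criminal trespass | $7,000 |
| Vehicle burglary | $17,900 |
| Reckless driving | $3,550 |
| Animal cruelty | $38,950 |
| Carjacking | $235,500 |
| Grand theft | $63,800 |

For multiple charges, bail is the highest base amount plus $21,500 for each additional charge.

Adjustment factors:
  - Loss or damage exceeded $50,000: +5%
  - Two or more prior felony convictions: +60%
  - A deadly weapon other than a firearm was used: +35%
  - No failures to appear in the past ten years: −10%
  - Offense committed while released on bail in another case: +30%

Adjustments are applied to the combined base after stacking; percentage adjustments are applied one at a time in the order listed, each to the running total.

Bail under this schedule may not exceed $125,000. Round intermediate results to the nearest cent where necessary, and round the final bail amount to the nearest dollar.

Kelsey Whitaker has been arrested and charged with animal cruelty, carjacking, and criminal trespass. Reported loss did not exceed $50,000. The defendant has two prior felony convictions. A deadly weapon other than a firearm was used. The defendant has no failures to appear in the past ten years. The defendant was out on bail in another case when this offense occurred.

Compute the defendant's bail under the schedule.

$125,000

Base amounts from the schedule: animal cruelty $38,950; carjacking $235,500; criminal trespass $7,000.
Stacking rule: highest base plus $21,500 per additional charge. Highest is carjacking at $235,500; 2 additional charges → +$43,000. Combined base = $278,500.
Two or more prior felony convictions (+60%): $278,500 × 1.6 = $445,600.
A deadly weapon other than a firearm was used (+35%): $445,600 × 1.35 = $601,560.
No failures to appear in the past ten years (−10%): $601,560 × 0.9 = $541,404.
Offense committed while released on bail in another case (+30%): $541,404 × 1.3 = $703,825.20.
Result $703,825.20 exceeds the maximum of $125,000; bail is capped at $125,000.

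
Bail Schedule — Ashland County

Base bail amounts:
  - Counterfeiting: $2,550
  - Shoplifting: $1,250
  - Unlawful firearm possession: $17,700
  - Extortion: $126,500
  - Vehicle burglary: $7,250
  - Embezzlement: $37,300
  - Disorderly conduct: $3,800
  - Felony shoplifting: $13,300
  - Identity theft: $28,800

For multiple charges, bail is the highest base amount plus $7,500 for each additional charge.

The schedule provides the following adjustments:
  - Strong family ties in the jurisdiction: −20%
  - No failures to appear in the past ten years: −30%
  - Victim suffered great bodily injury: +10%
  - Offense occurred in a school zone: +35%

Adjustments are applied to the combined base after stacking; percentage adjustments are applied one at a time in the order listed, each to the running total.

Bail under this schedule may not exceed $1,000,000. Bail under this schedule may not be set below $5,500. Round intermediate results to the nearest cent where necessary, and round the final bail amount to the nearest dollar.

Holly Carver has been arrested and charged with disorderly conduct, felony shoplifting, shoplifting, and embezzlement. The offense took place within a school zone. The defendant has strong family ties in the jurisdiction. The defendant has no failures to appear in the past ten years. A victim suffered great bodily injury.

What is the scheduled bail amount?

Base amounts from the schedule: disorderly conduct $3,800; felony shoplifting $13,300; shoplifting $1,250; embezzlement $37,300.
Stacking rule: highest base plus $7,500 per additional charge. Highest is embezzlement at $37,300; 3 additional charges → +$22,500. Combined base = $59,800.
Strong family ties in the jurisdiction (−20%): $59,800 × 0.8 = $47,840.
No failures to appear in the past ten years (−30%): $47,840 × 0.7 = $33,488.
Victim suffered great bodily injury (+10%): $33,488 × 1.1 = $36,836.80.
Offense occurred in a school zone (+35%): $36,836.80 × 1.35 = $49,729.68.
$49,729.68 is within the $1,000,000 maximum.
$49,729.68 is at or above the $5,500 minimum.
Rounded to the nearest dollar: $49,730.

$49,730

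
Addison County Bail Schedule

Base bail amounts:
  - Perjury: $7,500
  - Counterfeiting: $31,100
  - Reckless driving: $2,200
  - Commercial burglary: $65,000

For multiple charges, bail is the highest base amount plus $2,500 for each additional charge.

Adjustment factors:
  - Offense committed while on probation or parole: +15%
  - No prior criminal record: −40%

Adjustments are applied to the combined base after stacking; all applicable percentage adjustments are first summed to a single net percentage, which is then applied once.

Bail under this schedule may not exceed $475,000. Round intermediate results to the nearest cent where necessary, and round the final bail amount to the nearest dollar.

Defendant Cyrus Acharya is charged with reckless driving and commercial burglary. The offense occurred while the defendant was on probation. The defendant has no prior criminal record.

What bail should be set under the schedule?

$50,625

Base amounts from the schedule: reckless driving $2,200; commercial burglary $65,000.
Stacking rule: highest base plus $2,500 per additional charge. Highest is commercial burglary at $65,000; 1 additional charge → +$2,500. Combined base = $67,500.
Net percentage adjustment: +15% −40% = −25%. $67,500 × 0.75 = $50,625.
$50,625 is within the $475,000 maximum.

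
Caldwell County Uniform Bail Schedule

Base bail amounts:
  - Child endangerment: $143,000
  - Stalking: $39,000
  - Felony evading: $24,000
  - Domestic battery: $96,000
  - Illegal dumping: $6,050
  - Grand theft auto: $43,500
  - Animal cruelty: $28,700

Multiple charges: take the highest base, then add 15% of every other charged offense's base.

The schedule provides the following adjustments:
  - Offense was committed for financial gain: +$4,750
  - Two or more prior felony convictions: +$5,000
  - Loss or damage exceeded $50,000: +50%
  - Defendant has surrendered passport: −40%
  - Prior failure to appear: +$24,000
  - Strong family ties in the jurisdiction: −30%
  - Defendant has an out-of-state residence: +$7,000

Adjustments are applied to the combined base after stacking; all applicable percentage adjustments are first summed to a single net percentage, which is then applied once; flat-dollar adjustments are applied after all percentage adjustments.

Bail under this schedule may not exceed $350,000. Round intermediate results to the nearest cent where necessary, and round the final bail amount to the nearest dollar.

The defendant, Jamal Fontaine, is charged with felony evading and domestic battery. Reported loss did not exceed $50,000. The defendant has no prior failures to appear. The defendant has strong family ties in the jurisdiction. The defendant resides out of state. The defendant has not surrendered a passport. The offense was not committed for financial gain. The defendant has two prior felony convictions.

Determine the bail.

$81,720

Base amounts from the schedule: felony evading $24,000; domestic battery $96,000.
Stacking rule: highest base plus 15% of each additional charge. Highest is domestic battery at $96,000. Additional: $24,000 × 15% = $3,600. Combined base = $96,000 + $3,600 = $99,600.
Strong family ties in the jurisdiction (−30%): $99,600 × 0.7 = $69,720.
Two or more prior felony convictions (+$5,000 flat): $69,720 + $5,000 = $74,720.
Defendant has an out-of-state residence (+$7,000 flat): $74,720 + $7,000 = $81,720.
$81,720 is within the $350,000 maximum.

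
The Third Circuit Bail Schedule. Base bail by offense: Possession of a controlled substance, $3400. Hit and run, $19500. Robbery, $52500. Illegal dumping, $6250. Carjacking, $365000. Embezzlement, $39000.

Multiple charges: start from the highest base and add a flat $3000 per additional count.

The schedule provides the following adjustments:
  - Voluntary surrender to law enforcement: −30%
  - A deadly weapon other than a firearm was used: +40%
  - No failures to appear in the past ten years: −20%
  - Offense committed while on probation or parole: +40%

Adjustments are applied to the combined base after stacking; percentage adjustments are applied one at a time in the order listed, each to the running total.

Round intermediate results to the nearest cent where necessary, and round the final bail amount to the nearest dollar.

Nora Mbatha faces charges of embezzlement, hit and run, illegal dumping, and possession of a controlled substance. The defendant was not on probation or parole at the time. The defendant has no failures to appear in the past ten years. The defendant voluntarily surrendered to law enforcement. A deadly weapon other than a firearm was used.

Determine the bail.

$37632

Base amounts from the schedule: embezzlement $39000; hit and run $19500; illegal dumping $6250; possession of a controlled substance $3400.
Stacking rule: highest base plus $3000 per additional charge. Highest is embezzlement at $39000; 3 additional charges → +$9000. Combined base = $48000.
Voluntary surrender to law enforcement (−30%): $48000 × 0.7 = $33600.
A deadly weapon other than a firearm was used (+40%): $33600 × 1.4 = $47040.
No failures to appear in the past ten years (−20%): $47040 × 0.8 = $37632.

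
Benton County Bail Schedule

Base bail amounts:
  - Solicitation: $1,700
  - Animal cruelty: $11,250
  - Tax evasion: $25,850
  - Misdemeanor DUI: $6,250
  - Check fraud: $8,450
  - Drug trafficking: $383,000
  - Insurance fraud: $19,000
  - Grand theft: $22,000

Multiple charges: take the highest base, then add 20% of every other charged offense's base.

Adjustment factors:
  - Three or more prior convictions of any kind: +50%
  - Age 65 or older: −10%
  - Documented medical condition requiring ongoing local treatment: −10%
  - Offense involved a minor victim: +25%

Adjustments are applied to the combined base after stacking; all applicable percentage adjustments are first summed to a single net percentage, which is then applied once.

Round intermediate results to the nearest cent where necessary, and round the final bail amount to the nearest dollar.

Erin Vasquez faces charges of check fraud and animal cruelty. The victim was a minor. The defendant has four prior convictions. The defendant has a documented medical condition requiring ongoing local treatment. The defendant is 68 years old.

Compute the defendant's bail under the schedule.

Base amounts from the schedule: check fraud $8,450; animal cruelty $11,250.
Stacking rule: highest base plus 20% of each additional charge. Highest is animal cruelty at $11,250. Additional: $8,450 × 20% = $1,690. Combined base = $11,250 + $1,690 = $12,940.
Net percentage adjustment: +50% −10% −10% +25% = +55%. $12,940 × 1.55 = $20,057.

$20,057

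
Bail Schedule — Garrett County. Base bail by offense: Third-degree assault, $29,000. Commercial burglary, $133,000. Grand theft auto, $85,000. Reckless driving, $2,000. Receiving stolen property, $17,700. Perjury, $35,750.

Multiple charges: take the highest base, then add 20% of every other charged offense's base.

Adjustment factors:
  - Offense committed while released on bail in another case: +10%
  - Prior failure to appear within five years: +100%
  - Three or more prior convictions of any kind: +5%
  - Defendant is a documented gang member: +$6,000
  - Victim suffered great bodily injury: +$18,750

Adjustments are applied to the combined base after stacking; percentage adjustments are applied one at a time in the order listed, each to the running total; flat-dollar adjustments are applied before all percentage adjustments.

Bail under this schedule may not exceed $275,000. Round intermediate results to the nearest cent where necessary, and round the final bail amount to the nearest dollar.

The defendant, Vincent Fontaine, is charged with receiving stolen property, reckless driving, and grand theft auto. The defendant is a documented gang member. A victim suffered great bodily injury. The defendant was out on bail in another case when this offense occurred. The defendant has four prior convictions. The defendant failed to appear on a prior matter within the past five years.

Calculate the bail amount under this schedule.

$262,624

Base amounts from the schedule: receiving stolen property $17,700; reckless driving $2,000; grand theft auto $85,000.
Stacking rule: highest base plus 20% of each additional charge. Highest is grand theft auto at $85,000. Additional: $17,700 × 20% = $3,540; $2,000 × 20% = $400. Combined base = $85,000 + $3,940 = $88,940.
Defendant is a documented gang member (+$6,000 flat): $88,940 + $6,000 = $94,940.
Victim suffered great bodily injury (+$18,750 flat): $94,940 + $18,750 = $113,690.
Offense committed while released on bail in another case (+10%): $113,690 × 1.1 = $125,059.
Prior failure to appear within five years (+100%): $125,059 × 2 = $250,118.
Three or more prior convictions of any kind (+5%): $250,118 × 1.05 = $262,623.90.
$262,623.90 is within the $275,000 maximum.
Rounded to the nearest dollar: $262,624.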